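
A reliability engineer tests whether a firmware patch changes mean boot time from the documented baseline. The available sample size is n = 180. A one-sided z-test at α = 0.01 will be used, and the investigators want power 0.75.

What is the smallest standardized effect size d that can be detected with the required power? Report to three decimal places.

Required noncentrality: δ = z_{0.01} + z_{0.25} = 2.326 + 0.674 = 3.001.
δ = d·√n ⇒ d = δ/√n = 3.001/√180 = 0.2237.

d ≈ 0.224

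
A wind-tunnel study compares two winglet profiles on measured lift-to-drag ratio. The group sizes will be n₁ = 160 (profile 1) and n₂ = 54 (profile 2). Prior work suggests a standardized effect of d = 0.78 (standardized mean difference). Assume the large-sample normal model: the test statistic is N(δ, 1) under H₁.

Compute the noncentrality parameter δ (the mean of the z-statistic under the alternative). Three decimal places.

δ ≈ 4.956

The noncentrality parameter scales effect size by the design's sample-size factor: δ = d / √(1/n₁ + 1/n₂) = 0.78 / √(1/160 + 1/54) = 4.9562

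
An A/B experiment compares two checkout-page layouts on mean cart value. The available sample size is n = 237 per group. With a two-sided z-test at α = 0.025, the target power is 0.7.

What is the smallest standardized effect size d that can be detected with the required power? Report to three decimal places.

Required noncentrality: δ = z_{0.0125} + z_{0.30} = 2.241 + 0.524 = 2.766.
(The second rejection-region term Φ(−δ − z_{α/2}) is negligible and dropped.)
δ = d·√(n/2) ⇒ d = δ/√(n/2) = 2.766/√(237/2) = 0.2541.

d ≈ 0.254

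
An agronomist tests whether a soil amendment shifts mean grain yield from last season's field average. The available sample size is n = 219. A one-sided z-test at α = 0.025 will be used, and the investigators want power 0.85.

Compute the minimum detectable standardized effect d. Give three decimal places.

d ≈ 0.202

Required noncentrality: δ = z_{0.025} + z_{0.15} = 1.960 + 1.036 = 2.996.
δ = d·√n ⇒ d = δ/√n = 2.996/√219 = 0.2025.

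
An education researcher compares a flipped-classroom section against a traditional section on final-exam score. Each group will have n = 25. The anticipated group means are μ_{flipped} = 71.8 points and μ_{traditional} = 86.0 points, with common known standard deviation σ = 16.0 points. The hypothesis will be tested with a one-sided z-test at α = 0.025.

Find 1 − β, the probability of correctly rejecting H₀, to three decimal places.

Power ≈ 0.881

Standardized effect: d = |μ_{flipped} − μ_{traditional}| / σ = |71.8 − 86.0| / 16.0 = 0.8875
Noncentrality parameter: λ = d·√(n/2) = 0.8875 × √(25/2) = 3.1378
Critical value for a one-sided test at α = 0.025: z_α = 1.960.
Power = P(Z > 1.960 − λ) = Φ(1.178) = 0.8806.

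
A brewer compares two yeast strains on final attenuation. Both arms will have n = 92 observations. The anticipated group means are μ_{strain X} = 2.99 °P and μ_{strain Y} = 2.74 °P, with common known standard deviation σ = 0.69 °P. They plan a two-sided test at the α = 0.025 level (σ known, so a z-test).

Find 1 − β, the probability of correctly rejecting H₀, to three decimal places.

Standardized effect: d = |μ_{strain X} − μ_{strain Y}| / σ = |2.99 − 2.74| / 0.69 = 0.3623
Noncentrality parameter: δ = d·√(n/2) = 0.3623 × √(92/2) = 2.4574
Two-sided α = 0.025 → critical value z_{0.0125} = 2.241.
Power = Φ(δ − 2.241) + Φ(−δ − 2.241) = Φ(0.216) + Φ(-4.699) = 0.5855 + 0.0000 = 0.5855.

Power ≈ 0.585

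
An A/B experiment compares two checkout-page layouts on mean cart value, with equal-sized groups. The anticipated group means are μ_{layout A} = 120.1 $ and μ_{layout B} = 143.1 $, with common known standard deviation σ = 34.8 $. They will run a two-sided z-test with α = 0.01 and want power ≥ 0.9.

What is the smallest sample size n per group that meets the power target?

n = 69 per group

Standardized effect: d = |μ_{layout A} − μ_{layout B}| / σ = |120.1 − 143.1| / 34.8 = 0.6609
Set Φ(δ − 2.576) = 0.9; then δ − 2.576 = Φ⁻¹(0.9) = 1.282, giving δ = 3.857.
(Ignoring the negligible lower-tail rejection probability gives the usual closed-form inversion.)
δ = d·√(n/2) ⇒ n = 2(δ/d)² = 2 × (3.857 / 0.6609)² = 68.13.
Rounding up, n = 69 per group.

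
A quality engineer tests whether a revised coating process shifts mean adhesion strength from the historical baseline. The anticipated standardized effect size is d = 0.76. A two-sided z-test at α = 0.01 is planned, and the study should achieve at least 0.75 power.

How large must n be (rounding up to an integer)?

Set Φ(δ − 2.576) = 0.75; then δ − 2.576 = Φ⁻¹(0.75) = 0.674, giving δ = 3.250.
(The Φ(−δ − z_{α/2}) term is vanishingly small for δ > 0 and is dropped in the standard sample-size formula.)
δ = d·√n ⇒ n = (δ/d)² = (3.250 / 0.76)² = 18.29.
Round up to the next whole unit.

n = 19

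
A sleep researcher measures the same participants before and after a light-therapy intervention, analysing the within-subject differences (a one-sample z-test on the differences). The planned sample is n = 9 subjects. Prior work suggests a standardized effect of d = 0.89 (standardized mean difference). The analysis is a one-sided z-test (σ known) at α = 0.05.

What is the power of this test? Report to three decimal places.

Power ≈ 0.847

Noncentrality parameter: δ = d·√n = 0.89 × √9 = 2.6700
One-sided α = 0.05 → critical value z_{0.05} = 1.645.
Power = P(Z > 1.645 − δ) = Φ(1.025) = 0.8474.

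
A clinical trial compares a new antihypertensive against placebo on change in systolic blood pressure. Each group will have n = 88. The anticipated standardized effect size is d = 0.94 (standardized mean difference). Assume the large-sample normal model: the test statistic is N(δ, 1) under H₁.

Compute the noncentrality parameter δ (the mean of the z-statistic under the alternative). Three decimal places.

δ ≈ 6.235

δ = d·√(n/2) = 0.94 × √(88/2) = 6.2353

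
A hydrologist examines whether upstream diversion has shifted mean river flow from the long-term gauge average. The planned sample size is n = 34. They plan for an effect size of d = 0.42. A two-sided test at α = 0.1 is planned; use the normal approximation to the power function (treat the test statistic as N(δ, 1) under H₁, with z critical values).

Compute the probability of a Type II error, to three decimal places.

β ≈ 0.211

Noncentrality parameter: δ = d·√n = 0.42 × √34 = 2.4490
Critical value for a two-sided test at α = 0.1: z_{α/2} = 1.645.
Power = Φ(δ − 1.645) + Φ(−δ − 1.645) = Φ(0.804) + Φ(-4.094) = 0.7893 + 0.0000 = 0.7894.
Type II error: β = 1 − power = 1 − 0.7894 = 0.2106.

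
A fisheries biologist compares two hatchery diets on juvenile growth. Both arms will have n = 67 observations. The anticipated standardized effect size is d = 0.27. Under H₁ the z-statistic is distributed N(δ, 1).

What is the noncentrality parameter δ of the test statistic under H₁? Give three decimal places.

The noncentrality parameter scales effect size by the design's sample-size factor: δ = d·√(n/2) = 0.27 × √(67/2) = 1.5627

δ ≈ 1.563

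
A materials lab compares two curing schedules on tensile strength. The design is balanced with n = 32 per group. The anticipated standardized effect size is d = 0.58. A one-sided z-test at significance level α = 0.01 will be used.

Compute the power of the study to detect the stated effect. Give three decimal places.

Power ≈ 0.497

Noncentrality parameter: δ = d·√(n/2) = 0.58 × √(32/2) = 2.3200
One-sided α = 0.01 → critical value z_{0.01} = 2.326.
Power = Φ(δ − 2.326) = Φ(-0.006) = 0.4975.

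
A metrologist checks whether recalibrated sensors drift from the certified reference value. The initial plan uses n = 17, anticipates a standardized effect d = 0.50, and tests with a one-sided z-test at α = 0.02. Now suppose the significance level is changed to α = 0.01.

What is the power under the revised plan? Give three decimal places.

Power ≈ 0.396

δ = d·√n = 0.50 × √17 = 2.0616 (unchanged). New critical value: z_{0.01} = 2.326.
Revised power = P(Z > 2.326 − δ) = Φ(-0.265) = 0.3956.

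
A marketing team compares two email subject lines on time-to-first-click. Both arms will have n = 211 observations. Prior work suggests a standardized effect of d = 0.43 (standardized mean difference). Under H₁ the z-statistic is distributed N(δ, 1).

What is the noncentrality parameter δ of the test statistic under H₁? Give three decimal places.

δ ≈ 4.417

The noncentrality parameter scales effect size by the design's sample-size factor: δ = d·√(n/2) = 0.43 × √(211/2) = 4.4167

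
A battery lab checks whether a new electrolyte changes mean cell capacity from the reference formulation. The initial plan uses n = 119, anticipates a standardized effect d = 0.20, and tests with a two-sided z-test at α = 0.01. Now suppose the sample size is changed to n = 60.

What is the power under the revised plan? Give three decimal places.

Power ≈ 0.152

With n = 60: δ = d·√n = 0.20 × √60 = 1.5492. Critical value z_{0.005} = 2.576.
Revised power = Φ(δ − 2.576) + Φ(−δ − 2.576) = Φ(-1.027) + Φ(-4.125) = 0.1523 + 0.0000 = 0.1523.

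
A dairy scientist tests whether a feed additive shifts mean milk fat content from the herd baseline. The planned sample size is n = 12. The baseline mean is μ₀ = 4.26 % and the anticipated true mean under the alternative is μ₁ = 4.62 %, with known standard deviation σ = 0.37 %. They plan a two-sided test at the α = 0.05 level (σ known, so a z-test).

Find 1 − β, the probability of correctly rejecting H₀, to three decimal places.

Standardized effect: d = |μ₁ − μ₀| / σ = |4.62 − 4.26| / 0.37 = 0.9730
Noncentrality parameter: δ = d·√n = 0.9730 × √12 = 3.3705
Two-sided α = 0.05 → critical value z_{0.025} = 1.960.
Power = Φ(δ − 1.960) + Φ(−δ − 1.960) = Φ(1.411) + Φ(-5.330) = 0.9208 + 0.0000 = 0.9208.

Power ≈ 0.921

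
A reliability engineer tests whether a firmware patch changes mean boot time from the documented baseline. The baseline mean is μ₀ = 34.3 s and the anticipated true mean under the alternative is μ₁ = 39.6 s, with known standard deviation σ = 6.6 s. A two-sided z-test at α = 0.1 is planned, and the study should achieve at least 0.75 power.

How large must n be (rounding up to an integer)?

Standardized effect: d = |μ₁ − μ₀| / σ = |39.6 − 34.3| / 6.6 = 0.8030
For power 0.75 need Φ(δ − z_{0.05}) = 0.75, so δ = z_{0.05} + z_{0.25} = 1.645 + 0.674 = 2.319.
(For δ > 0 the lower-tail rejection region contributes negligibly to power, so the one-term inversion is standard.)
δ = d·√n ⇒ n = (δ/d)² = (2.319 / 0.8030)² = 8.34.
Round up to the next whole unit.

n = 9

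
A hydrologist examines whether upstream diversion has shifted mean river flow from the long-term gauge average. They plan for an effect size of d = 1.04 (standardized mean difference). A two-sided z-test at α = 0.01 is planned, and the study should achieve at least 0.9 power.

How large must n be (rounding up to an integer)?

n = 14

Set Φ(δ − 2.576) = 0.9; then δ − 2.576 = Φ⁻¹(0.9) = 1.282, giving δ = 3.857.
(The Φ(−δ − z_{α/2}) term is vanishingly small for δ > 0 and is dropped in the standard sample-size formula.)
δ = d·√n ⇒ n = (δ/d)² = (3.857 / 1.04)² = 13.76.
Rounding up, n = 14.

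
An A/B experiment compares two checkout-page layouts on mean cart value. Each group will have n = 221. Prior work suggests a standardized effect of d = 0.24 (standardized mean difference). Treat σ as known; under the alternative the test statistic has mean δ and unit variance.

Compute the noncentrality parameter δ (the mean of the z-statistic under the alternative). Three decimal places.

δ = d·√(n/2) = 0.24 × √(221/2) = 2.5229

δ ≈ 2.523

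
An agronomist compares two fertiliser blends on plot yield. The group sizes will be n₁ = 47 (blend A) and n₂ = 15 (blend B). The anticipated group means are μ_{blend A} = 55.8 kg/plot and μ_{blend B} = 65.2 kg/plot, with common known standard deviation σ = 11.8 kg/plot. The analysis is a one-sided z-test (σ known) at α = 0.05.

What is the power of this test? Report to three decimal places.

Standardized effect: d = |μ_{blend A} − μ_{blend B}| / σ = |55.8 − 65.2| / 11.8 = 0.7966
Noncentrality parameter: λ = d / √(1/n₁ + 1/n₂) = 0.7966 / √(1/47 + 1/15) = 2.6862
Critical value for a one-sided test at α = 0.05: z_α = 1.645.
Power = P(Z > 1.645 − λ) = Φ(1.041) = 0.8512.

Power ≈ 0.851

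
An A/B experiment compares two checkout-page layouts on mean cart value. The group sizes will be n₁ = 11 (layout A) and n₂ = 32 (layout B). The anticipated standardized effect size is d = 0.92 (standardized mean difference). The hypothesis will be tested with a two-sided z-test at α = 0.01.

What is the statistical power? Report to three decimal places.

Power ≈ 0.522

Noncentrality parameter: δ = d / √(1/n₁ + 1/n₂) = 0.92 / √(1/11 + 1/32) = 2.6322
Critical value for a two-sided test at α = 0.01: z_{α/2} = 2.576.
Power = Φ(δ − 2.576) + Φ(−δ − 2.576) = Φ(0.056) + Φ(-5.208) = 0.5225 + 0.0000 = 0.5225.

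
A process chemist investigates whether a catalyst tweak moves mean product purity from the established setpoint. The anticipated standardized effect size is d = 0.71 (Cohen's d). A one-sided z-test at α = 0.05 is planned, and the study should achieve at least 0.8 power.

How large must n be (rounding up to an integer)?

n = 13

Set Φ(δ − 1.645) = 0.8; then δ − 1.645 = Φ⁻¹(0.8) = 0.842, giving δ = 2.486.
δ = d·√n ⇒ n = (δ/d)² = (2.486 / 0.71)² = 12.26.
Rounding up, n = 13.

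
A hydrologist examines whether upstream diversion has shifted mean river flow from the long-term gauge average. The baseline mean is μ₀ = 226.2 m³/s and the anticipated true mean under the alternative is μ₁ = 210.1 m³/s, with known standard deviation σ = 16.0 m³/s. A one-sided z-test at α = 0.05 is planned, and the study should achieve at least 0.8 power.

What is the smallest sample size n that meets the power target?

Standardized effect: d = |μ₁ − μ₀| / σ = |210.1 − 226.2| / 16.0 = 1.0063
For power 0.8 need Φ(δ − z_{0.05}) = 0.8, so δ = z_{0.05} + z_{0.20} = 1.645 + 0.842 = 2.486.
δ = d·√n ⇒ n = (δ/d)² = (2.486 / 1.0063)² = 6.11.
Round up to the next whole unit.

n = 7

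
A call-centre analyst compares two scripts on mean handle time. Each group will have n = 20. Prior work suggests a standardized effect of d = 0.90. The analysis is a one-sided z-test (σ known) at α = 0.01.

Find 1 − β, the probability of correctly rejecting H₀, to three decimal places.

Noncentrality parameter: δ = d·√(n/2) = 0.90 × √(20/2) = 2.8460
One-sided α = 0.01 → critical value z_{0.01} = 2.326.
Power = Φ(δ − 2.326) = Φ(0.520) = 0.6984.

Power ≈ 0.698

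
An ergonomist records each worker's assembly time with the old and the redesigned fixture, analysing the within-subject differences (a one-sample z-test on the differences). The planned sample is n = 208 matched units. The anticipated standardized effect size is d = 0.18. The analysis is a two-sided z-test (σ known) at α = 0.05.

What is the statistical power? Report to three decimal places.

Power ≈ 0.738

Noncentrality parameter: δ = d·√n = 0.18 × √208 = 2.5960
Two-sided α = 0.05 → critical value z_{0.025} = 1.960.
Power = Φ(δ − 1.960) + Φ(−δ − 1.960) = Φ(0.636) + Φ(-4.556) = 0.7376 + 0.0000 = 0.7376.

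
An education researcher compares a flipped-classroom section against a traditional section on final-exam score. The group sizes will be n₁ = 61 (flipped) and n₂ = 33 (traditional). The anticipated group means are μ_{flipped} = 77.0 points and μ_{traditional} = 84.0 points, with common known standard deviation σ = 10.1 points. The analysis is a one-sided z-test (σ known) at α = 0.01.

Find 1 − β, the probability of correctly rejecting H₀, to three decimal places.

Standardized effect: d = |μ_{flipped} − μ_{traditional}| / σ = |77.0 − 84.0| / 10.1 = 0.6931
Noncentrality parameter: δ = d / √(1/n₁ + 1/n₂) = 0.6931 / √(1/61 + 1/33) = 3.2073
One-sided α = 0.01 → critical value z_{0.01} = 2.326.
Power = Φ(δ − 2.326) = Φ(0.881) = 0.8108.

Power ≈ 0.811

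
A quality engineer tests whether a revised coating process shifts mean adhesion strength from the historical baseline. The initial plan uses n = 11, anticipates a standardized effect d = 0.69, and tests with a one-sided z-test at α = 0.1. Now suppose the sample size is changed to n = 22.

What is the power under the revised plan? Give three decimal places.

Power ≈ 0.975

With n = 22: δ = d·√n = 0.69 × √22 = 3.2364. Critical value z_{0.1} = 1.282.
Revised power = P(Z > 1.282 − δ) = Φ(1.955) = 0.9747.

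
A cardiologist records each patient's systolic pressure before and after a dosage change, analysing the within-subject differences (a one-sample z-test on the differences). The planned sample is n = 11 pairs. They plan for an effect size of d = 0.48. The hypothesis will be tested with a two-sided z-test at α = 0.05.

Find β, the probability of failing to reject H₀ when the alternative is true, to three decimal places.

β ≈ 0.643

Noncentrality parameter: λ = d·√n = 0.48 × √11 = 1.5920
Two-sided α = 0.05 → critical value z_{0.025} = 1.960.
Power = Φ(λ − 1.960) + Φ(−λ − 1.960) = Φ(-0.368) + Φ(-3.552) = 0.3564 + 0.0002 = 0.3566.
Type II error: β = 1 − power = 1 − 0.3566 = 0.6434.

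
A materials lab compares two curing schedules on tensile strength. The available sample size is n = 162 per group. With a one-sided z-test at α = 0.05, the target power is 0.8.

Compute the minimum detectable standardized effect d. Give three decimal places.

Required noncentrality: δ = z_{0.05} + z_{0.20} = 1.645 + 0.842 = 2.486.
δ = d·√(n/2) ⇒ d = δ/√(n/2) = 2.486/√(162/2) = 0.2763.

d ≈ 0.276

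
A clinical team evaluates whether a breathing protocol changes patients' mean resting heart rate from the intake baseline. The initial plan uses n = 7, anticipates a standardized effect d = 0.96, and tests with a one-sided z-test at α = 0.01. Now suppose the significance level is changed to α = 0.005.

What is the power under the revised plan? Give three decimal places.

δ = d·√n = 0.96 × √7 = 2.5399 (unchanged). New critical value: z_{0.005} = 2.576.
Revised power = Φ(δ − 2.576) = Φ(-0.036) = 0.4857.

Power ≈ 0.486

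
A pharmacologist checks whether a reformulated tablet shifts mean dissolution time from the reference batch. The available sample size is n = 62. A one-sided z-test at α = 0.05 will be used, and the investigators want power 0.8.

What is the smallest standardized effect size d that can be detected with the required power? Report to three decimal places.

d ≈ 0.316

Required noncentrality: δ = z_{0.05} + z_{0.20} = 1.645 + 0.842 = 2.486.
δ = d·√n ⇒ d = δ/√n = 2.486/√62 = 0.3158.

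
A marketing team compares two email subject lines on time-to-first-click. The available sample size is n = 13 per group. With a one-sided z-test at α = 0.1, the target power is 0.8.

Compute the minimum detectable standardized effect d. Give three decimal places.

Need Φ(δ − 1.282) = 0.8, so δ = 1.282 + 0.842 = 2.123.
δ = d·√(n/2) ⇒ d = δ/√(n/2) = 2.123/√(13/2) = 0.8328.

d ≈ 0.833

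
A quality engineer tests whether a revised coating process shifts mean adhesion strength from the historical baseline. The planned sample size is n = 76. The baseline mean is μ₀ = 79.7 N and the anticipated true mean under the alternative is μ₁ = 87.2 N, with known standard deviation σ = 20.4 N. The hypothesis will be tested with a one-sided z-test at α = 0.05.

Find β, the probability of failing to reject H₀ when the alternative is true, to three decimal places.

Standardized effect: d = |μ₁ − μ₀| / σ = |87.2 − 79.7| / 20.4 = 0.3676
Noncentrality parameter: δ = d·√n = 0.3676 × √76 = 3.2051
One-sided α = 0.05 → critical value z_{0.05} = 1.645.
Power = Φ(δ − 1.645) = Φ(1.560) = 0.9406.
Type II error: β = 1 − power = 1 − 0.9406 = 0.0594.

β ≈ 0.059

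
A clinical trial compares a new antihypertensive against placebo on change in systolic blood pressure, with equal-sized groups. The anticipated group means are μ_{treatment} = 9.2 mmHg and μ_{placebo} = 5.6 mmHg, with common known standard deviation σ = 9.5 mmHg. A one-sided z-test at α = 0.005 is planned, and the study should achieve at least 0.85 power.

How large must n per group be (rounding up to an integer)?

n = 182 per group

Standardized effect: d = |μ_{treatment} − μ_{placebo}| / σ = |9.2 − 5.6| / 9.5 = 0.3789
For power 0.85 need Φ(δ − z_{0.005}) = 0.85, so δ = z_{0.005} + z_{0.15} = 2.576 + 1.036 = 3.612.
δ = d·√(n/2) ⇒ n = 2(δ/d)² = 2 × (3.612 / 0.3789)² = 181.73.
Round up to the next whole unit.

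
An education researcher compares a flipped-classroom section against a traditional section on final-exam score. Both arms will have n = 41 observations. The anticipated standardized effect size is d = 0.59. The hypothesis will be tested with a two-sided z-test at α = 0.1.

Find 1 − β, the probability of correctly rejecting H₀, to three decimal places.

Noncentrality parameter: δ = d·√(n/2) = 0.59 × √(41/2) = 2.6713
Critical value for a two-sided test at α = 0.1: z_{α/2} = 1.645.
Power = Φ(δ − 1.645) + Φ(−δ − 1.645) = Φ(1.026) + Φ(-4.316) = 0.8477 + 0.0000 = 0.8477.

Power ≈ 0.848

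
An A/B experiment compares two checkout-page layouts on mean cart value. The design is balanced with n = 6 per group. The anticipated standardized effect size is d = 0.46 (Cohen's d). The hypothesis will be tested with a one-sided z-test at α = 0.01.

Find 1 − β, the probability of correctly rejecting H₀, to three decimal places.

Power ≈ 0.063

Noncentrality parameter: δ = d·√(n/2) = 0.46 × √(6/2) = 0.7967
Critical value for a one-sided test at α = 0.01: z_α = 2.326.
Power = P(Z > 2.326 − δ) = Φ(-1.530) = 0.0631.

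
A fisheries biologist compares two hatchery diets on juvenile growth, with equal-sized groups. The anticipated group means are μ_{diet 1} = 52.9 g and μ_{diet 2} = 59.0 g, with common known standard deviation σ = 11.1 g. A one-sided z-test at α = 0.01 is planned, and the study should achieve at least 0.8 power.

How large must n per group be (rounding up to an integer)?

n = 67 per group

Standardized effect: d = |μ_{diet 1} − μ_{diet 2}| / σ = |52.9 − 59.0| / 11.1 = 0.5495
For power 0.8 need Φ(δ − z_{0.01}) = 0.8, so δ = z_{0.01} + z_{0.20} = 2.326 + 0.842 = 3.168.
δ = d·√(n/2) ⇒ n = 2(δ/d)² = 2 × (3.168 / 0.5495)² = 66.46.
Round up to the next whole unit.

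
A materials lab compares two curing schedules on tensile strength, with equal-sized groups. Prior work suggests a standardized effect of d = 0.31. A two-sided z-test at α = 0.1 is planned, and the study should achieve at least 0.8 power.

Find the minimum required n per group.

For power 0.8 need Φ(δ − z_{0.05}) = 0.8, so δ = z_{0.05} + z_{0.20} = 1.645 + 0.842 = 2.486.
(The Φ(−δ − z_{α/2}) term is vanishingly small for δ > 0 and is dropped in the standard sample-size formula.)
δ = d·√(n/2) ⇒ n = 2(δ/d)² = 2 × (2.486 / 0.31)² = 128.67.
Round up to the next whole unit.

n = 129 per group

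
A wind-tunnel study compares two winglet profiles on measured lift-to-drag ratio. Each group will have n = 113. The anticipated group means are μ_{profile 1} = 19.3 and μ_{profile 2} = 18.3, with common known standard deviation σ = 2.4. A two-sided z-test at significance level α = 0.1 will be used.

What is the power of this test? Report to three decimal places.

Standardized effect: d = |μ_{profile 1} − μ_{profile 2}| / σ = |19.3 − 18.3| / 2.4 = 0.4167
Noncentrality parameter: δ = d·√(n/2) = 0.4167 × √(113/2) = 3.1319
Critical value for a two-sided test at α = 0.1: z_{α/2} = 1.645.
Power = Φ(δ − 1.645) + Φ(−δ − 1.645) = Φ(1.487) + Φ(-4.777) = 0.9315 + 0.0000 = 0.9315.

Power ≈ 0.932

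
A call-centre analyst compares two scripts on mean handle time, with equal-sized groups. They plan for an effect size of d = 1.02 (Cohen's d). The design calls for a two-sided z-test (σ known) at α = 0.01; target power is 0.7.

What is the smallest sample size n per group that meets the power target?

n = 19 per group

For power 0.7 need Φ(δ − z_{0.005}) = 0.7, so δ = z_{0.005} + z_{0.30} = 2.576 + 0.524 = 3.100.
(For δ > 0 the lower-tail rejection region contributes negligibly to power, so the one-term inversion is standard.)
δ = d·√(n/2) ⇒ n = 2(δ/d)² = 2 × (3.100 / 1.02)² = 18.48.
Rounding up, n = 19 per group.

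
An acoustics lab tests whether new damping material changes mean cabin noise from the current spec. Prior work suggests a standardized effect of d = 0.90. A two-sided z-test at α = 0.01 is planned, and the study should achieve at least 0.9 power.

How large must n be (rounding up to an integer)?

For power 0.9 need Φ(δ − z_{0.005}) = 0.9, so δ = z_{0.005} + z_{0.10} = 2.576 + 1.282 = 3.857.
(The Φ(−δ − z_{α/2}) term is vanishingly small for δ > 0 and is dropped in the standard sample-size formula.)
δ = d·√n ⇒ n = (δ/d)² = (3.857 / 0.90)² = 18.37.
Rounding up, n = 19.

n = 19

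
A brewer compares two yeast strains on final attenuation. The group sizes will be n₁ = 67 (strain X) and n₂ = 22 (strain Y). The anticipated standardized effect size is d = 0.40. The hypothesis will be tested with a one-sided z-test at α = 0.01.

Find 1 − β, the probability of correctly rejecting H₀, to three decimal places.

Power ≈ 0.242

Noncentrality parameter: δ = d / √(1/n₁ + 1/n₂) = 0.40 / √(1/67 + 1/22) = 1.6278
One-sided α = 0.01 → critical value z_{0.01} = 2.326.
Power = P(Z > 2.326 − δ) = Φ(-0.699) = 0.2424.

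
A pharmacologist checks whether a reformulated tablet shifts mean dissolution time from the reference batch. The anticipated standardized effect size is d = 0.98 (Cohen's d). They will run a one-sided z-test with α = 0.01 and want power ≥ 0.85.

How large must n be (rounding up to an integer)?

Set Φ(δ − 2.326) = 0.85; then δ − 2.326 = Φ⁻¹(0.85) = 1.036, giving δ = 3.363.
δ = d·√n ⇒ n = (δ/d)² = (3.363 / 0.98)² = 11.77.
Rounding up, n = 12.

n = 12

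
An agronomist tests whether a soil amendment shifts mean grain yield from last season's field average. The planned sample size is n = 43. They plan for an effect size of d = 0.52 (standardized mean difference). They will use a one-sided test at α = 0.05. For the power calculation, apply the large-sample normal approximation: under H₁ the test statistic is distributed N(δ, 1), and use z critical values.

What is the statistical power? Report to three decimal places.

Power ≈ 0.961

Noncentrality parameter: δ = d·√n = 0.52 × √43 = 3.4099
One-sided α = 0.05 → critical value z_{0.05} = 1.645.
Power = Φ(δ − 1.645) = Φ(1.765) = 0.9612.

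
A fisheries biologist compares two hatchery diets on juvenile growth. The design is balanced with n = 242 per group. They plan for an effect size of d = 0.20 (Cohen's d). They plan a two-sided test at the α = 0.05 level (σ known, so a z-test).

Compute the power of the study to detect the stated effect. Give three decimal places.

Power ≈ 0.595

Noncentrality parameter: δ = d·√(n/2) = 0.20 × √(242/2) = 2.2000
Two-sided α = 0.05 → critical value z_{0.025} = 1.960.
Power = Φ(δ − 1.960) + Φ(−δ − 1.960) = Φ(0.240) + Φ(-4.160) = 0.5948 + 0.0000 = 0.5949.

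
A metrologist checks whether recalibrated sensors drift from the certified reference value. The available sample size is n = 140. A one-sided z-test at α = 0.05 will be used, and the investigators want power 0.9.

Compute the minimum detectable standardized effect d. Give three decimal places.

Need Φ(δ − 1.645) = 0.9, so δ = 1.645 + 1.282 = 2.926.
δ = d·√n ⇒ d = δ/√n = 2.926/√140 = 0.2473.

d ≈ 0.247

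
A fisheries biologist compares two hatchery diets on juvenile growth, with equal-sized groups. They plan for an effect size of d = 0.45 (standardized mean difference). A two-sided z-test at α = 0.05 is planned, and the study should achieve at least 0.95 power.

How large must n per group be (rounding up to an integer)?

Set Φ(δ − 1.960) = 0.95; then δ − 1.960 = Φ⁻¹(0.95) = 1.645, giving δ = 3.605.
(For δ > 0 the lower-tail rejection region contributes negligibly to power, so the one-term inversion is standard.)
δ = d·√(n/2) ⇒ n = 2(δ/d)² = 2 × (3.605 / 0.45)² = 128.34.
Rounding up, n = 129 per group.

n = 129 per group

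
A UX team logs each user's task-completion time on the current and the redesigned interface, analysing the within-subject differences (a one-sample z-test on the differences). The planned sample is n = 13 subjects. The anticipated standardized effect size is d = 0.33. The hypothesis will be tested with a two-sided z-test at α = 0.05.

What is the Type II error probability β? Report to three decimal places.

β ≈ 0.779

Noncentrality parameter: δ = d·√n = 0.33 × √13 = 1.1898
Critical value for a two-sided test at α = 0.05: z_{α/2} = 1.960.
Power = Φ(δ − 1.960) + Φ(−δ − 1.960) = Φ(-0.770) + Φ(-3.150) = 0.2206 + 0.0008 = 0.2214.
Type II error: β = 1 − power = 1 − 0.2214 = 0.7786.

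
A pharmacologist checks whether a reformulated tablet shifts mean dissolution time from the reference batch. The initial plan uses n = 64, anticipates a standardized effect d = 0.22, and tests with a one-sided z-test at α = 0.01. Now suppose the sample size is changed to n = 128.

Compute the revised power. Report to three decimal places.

With n = 128: δ = d·√n = 0.22 × √128 = 2.4890. Critical value z_{0.01} = 2.326.
Revised power = Φ(δ − 2.326) = Φ(0.163) = 0.5646.

Power ≈ 0.565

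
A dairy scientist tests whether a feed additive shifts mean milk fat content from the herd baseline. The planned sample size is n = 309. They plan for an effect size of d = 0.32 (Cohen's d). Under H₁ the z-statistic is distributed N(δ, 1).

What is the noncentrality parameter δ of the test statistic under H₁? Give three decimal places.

δ = d·√n = 0.32 × √309 = 5.6251

δ ≈ 5.625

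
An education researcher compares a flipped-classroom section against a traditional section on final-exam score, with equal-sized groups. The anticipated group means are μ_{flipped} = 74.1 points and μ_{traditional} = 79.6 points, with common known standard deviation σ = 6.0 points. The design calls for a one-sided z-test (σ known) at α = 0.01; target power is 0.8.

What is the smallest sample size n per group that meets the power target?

Standardized effect: d = |μ_{flipped} − μ_{traditional}| / σ = |74.1 − 79.6| / 6.0 = 0.9167
For power 0.8 need Φ(δ − z_{0.01}) = 0.8, so δ = z_{0.01} + z_{0.20} = 2.326 + 0.842 = 3.168.
δ = d·√(n/2) ⇒ n = 2(δ/d)² = 2 × (3.168 / 0.9167)² = 23.89.
Rounding up, n = 24 per group.

n = 24 per group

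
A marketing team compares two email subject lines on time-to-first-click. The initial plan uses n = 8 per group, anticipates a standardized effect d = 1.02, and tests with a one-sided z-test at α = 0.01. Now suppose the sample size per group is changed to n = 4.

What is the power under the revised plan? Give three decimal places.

Power ≈ 0.188

With n = 4 per group: δ = d·√(n/2) = 1.02 × √(4/2) = 1.4425. Critical value z_{0.01} = 2.326.
Revised power = Φ(δ − 2.326) = Φ(-0.884) = 0.1884.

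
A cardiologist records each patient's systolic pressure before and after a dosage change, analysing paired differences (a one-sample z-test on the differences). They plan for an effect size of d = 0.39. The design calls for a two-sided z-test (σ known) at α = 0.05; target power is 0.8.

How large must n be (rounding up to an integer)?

For power 0.8 need Φ(δ − z_{0.025}) = 0.8, so δ = z_{0.025} + z_{0.20} = 1.960 + 0.842 = 2.802.
(For δ > 0 the lower-tail rejection region contributes negligibly to power, so the one-term inversion is standard.)
δ = d·√n ⇒ n = (δ/d)² = (2.802 / 0.39)² = 51.60.
Rounding up, n = 52.

n = 52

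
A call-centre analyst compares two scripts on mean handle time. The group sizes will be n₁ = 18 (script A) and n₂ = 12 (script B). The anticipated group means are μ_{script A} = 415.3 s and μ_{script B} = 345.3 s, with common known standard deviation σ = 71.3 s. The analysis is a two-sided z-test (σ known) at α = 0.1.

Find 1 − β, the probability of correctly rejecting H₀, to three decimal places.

Power ≈ 0.839

Standardized effect: d = |μ_{script A} − μ_{script B}| / σ = |415.3 − 345.3| / 71.3 = 0.9818
Noncentrality parameter: δ = d / √(1/n₁ + 1/n₂) = 0.9818 / √(1/18 + 1/12) = 2.6344
Two-sided α = 0.1 → critical value z_{0.05} = 1.645.
Power = Φ(δ − 1.645) + Φ(−δ − 1.645) = Φ(0.990) + Φ(-4.279) = 0.8388 + 0.0000 = 0.8388.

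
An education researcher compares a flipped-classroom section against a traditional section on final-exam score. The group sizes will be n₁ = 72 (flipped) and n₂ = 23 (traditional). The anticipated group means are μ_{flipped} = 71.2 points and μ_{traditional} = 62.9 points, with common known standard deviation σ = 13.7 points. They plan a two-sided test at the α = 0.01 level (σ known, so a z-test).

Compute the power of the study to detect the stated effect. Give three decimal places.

Standardized effect: d = |μ_{flipped} − μ_{traditional}| / σ = |71.2 − 62.9| / 13.7 = 0.6058
Noncentrality parameter: λ = d / √(1/n₁ + 1/n₂) = 0.6058 / √(1/72 + 1/23) = 2.5294
Critical value for a two-sided test at α = 0.01: z_{α/2} = 2.576.
Power = Φ(λ − 2.576) + Φ(−λ − 2.576) = Φ(-0.046) + Φ(-5.105) = 0.4815 + 0.0000 = 0.4815.

Power ≈ 0.482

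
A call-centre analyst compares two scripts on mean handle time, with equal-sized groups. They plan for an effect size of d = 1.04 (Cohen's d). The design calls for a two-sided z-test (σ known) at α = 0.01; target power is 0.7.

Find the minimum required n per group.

For power 0.7 need Φ(δ − z_{0.005}) = 0.7, so δ = z_{0.005} + z_{0.30} = 2.576 + 0.524 = 3.100.
(For δ > 0 the lower-tail rejection region contributes negligibly to power, so the one-term inversion is standard.)
δ = d·√(n/2) ⇒ n = 2(δ/d)² = 2 × (3.100 / 1.04)² = 17.77.
Rounding up, n = 18 per group.

n = 18 per group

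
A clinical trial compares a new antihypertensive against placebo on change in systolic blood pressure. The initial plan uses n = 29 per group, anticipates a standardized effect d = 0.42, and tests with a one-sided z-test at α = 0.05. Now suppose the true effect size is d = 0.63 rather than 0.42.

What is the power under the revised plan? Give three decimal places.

With d = 0.63: δ = d·√(n/2) = 0.63 × √(29/2) = 2.3990. Critical value z_{0.05} = 1.645.
Revised power = P(Z > 1.645 − δ) = Φ(0.754) = 0.7746.

Power ≈ 0.775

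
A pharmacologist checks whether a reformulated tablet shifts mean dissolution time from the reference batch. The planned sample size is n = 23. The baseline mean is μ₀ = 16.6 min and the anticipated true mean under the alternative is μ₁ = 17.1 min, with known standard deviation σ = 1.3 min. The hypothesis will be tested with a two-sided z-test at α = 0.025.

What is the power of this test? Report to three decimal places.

Power ≈ 0.346

Standardized effect: d = |μ₁ − μ₀| / σ = |17.1 − 16.6| / 1.3 = 0.3846
Noncentrality parameter: δ = d·√n = 0.3846 × √23 = 1.8446
Two-sided α = 0.025 → critical value z_{0.0125} = 2.241.
Power = Φ(δ − 2.241) + Φ(−δ − 2.241) = Φ(-0.397) + Φ(-4.086) = 0.3457 + 0.0000 = 0.3458.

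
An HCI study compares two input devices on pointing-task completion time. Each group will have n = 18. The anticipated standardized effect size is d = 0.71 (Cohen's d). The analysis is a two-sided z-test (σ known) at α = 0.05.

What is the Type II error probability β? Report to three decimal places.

β ≈ 0.432

Noncentrality parameter: δ = d·√(n/2) = 0.71 × √(18/2) = 2.1300
Critical value for a two-sided test at α = 0.05: z_{α/2} = 1.960.
Power = Φ(δ − 1.960) + Φ(−δ − 1.960) = Φ(0.170) + Φ(-4.090) = 0.5675 + 0.0000 = 0.5675.
Type II error: β = 1 − power = 1 − 0.5675 = 0.4325.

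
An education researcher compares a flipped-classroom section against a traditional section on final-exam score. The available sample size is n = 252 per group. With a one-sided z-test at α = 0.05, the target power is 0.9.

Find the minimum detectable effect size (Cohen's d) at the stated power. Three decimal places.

Need Φ(δ − 1.645) = 0.9, so δ = 1.645 + 1.282 = 2.926.
δ = d·√(n/2) ⇒ d = δ/√(n/2) = 2.926/√(252/2) = 0.2607.

d ≈ 0.261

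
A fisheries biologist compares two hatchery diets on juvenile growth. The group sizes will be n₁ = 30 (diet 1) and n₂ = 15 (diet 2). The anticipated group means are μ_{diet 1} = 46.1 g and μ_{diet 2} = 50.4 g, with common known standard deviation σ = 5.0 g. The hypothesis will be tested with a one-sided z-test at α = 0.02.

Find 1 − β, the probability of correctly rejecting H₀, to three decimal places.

Power ≈ 0.747

Standardized effect: d = |μ_{diet 1} − μ_{diet 2}| / σ = |46.1 − 50.4| / 5.0 = 0.8600
Noncentrality parameter: δ = d / √(1/n₁ + 1/n₂) = 0.8600 / √(1/30 + 1/15) = 2.7196
One-sided α = 0.02 → critical value z_{0.02} = 2.054.
Power = Φ(δ − 2.054) = Φ(0.666) = 0.7472.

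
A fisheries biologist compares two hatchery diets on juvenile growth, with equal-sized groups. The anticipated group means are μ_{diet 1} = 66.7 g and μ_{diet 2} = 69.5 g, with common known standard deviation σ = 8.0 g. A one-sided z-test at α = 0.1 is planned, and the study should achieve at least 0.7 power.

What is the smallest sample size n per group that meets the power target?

n = 54 per group

Standardized effect: d = |μ_{diet 1} − μ_{diet 2}| / σ = |66.7 − 69.5| / 8.0 = 0.3500
Set Φ(δ − 1.282) = 0.7; then δ − 1.282 = Φ⁻¹(0.7) = 0.524, giving δ = 1.806.
δ = d·√(n/2) ⇒ n = 2(δ/d)² = 2 × (1.806 / 0.3500)² = 53.25.
Round up to the next whole unit.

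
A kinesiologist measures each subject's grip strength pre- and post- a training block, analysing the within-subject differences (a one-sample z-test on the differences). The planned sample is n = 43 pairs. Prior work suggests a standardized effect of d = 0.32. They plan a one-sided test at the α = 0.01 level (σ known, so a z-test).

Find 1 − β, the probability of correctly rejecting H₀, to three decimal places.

Noncentrality parameter: δ = d·√n = 0.32 × √43 = 2.0984
Critical value for a one-sided test at α = 0.01: z_α = 2.326.
Power = P(Z > 2.326 − δ) = Φ(-0.228) = 0.4098.

Power ≈ 0.410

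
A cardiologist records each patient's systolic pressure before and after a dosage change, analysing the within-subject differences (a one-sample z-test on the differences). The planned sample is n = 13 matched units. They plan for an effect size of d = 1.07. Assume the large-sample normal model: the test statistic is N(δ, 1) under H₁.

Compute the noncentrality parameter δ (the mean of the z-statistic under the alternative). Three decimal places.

δ ≈ 3.858

δ = d·√n = 1.07 × √13 = 3.8579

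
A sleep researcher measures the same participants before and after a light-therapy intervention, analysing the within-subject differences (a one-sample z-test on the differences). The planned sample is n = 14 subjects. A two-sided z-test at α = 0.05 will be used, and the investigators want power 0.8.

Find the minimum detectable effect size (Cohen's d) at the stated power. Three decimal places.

d ≈ 0.749

Need Φ(δ − 1.960) = 0.8, so δ = 1.960 + 0.842 = 2.802.
(Lower-tail contribution to power is negligible for δ > 0.)
δ = d·√n ⇒ d = δ/√n = 2.802/√14 = 0.7488.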